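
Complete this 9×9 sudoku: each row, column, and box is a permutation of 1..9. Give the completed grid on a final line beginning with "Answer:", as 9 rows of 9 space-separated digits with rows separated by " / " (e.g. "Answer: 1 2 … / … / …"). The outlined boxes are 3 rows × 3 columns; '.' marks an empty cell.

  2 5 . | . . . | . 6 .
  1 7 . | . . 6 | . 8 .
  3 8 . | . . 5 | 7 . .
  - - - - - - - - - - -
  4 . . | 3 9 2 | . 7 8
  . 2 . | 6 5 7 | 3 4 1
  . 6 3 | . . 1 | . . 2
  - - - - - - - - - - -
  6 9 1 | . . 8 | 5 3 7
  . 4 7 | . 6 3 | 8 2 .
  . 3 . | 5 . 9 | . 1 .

Step 1. [r1c6∈{4}] only 4 remains possible at r1c6 ⇒ r1c6=4.
Step 2. [r3c8∈{9}] nothing but 9 survives at r3c8. So r3c8=9.
Step 3. [r3c9∈{4}] r3c9 has the single candidate 4. So r3c9=4.
Step 4. [r1c4∈{1,7,8,9}] col 4 places 7 nowhere but r1c4, so r1c4=7.
Step 5. [r9c1∈{8}] nothing but 8 survives at r9c1, so r9c1=8.
Step 6. [r1c5∈{1,3,8}] in row 1, 8 fits only at r1c5. So r1c5=8.
Step 7. [r6c5∈{4}] r6c5 has the single candidate 4, so r6c5=4.
Step 8. [r7c5∈{2}] r7c5 is down to just 2 ⇒ r7c5=2.
Step 9. [r2c4∈{2,9}] col 4 places 9 nowhere but r2c4 ⇒ r2c4=9.
Step 10. [r5c1∈{9}] only 9 remains possible at r5c1 ⇒ r5c1=9.
Step 11. [r3c4∈{1,2}] row 3 places 2 nowhere but r3c4 ⇒ r3c4=2.
Step 12. [r2c5∈{3}] only 3 remains possible at r2c5, so r2c5=3.
Step 13. [r9c9∈{6}] r9c9 has the single candidate 6, so r9c9=6.
Step 14. [r6c8∈{5}] r6c8 has the single candidate 5, so r6c8=5.
Step 15. [r6c4∈{8}] nothing but 8 survives at r6c4. So r6c4=8.
Step 16. [r6c1∈{7}] only 7 remains possible at r6c1. So r6c1=7.
Step 17. [r1c7∈{1}] r1c7's peers cover all but 1. So r1c7=1.
Step 18. [r2c3∈{4}] r2c3 has the single candidate 4 ⇒ r2c3=4.
Step 19. [r9c5∈{7}] r9c5 is down to just 7, so r9c5=7.
Step 20. [r1c9∈{3}] nothing but 3 survives at r1c9 ⇒ r1c9=3.
Step 21. [r4c3∈{5}] r4c3 is down to just 5. So r4c3=5.
Step 22. [r5c3∈{8}] nothing but 8 survives at r5c3 ⇒ r5c3=8.
Step 23. [r7c4∈{4}] only 4 remains possible at r7c4 ⇒ r7c4=4.
Step 24. [r2c9∈{5}] r2c9 is down to just 5. So r2c9=5.
Step 25. [r4c2∈{1}] nothing but 1 survives at r4c2. So r4c2=1.
Step 26. [r8c9∈{9}] nothing but 9 survives at r8c9. So r8c9=9.
Step 27. [r8c4∈{1}] r8c4 has the single candidate 1 ⇒ r8c4=1.
Step 28. [r1c3∈{9}] r1c3 is down to just 9. So r1c3=9.
Step 29. [r8c1∈{5}] r8c1 has the single candidate 5. So r8c1=5.
Step 30. [r9c7∈{4}] r9c7 is down to just 4, so r9c7=4.
Step 31. [r3c5∈{1}] only 1 remains possible at r3c5. So r3c5=1.
Step 32. [r9c3∈{2}] r9c3 has the single candidate 2 ⇒ r9c3=2.
Step 33. [r4c7∈{6}] r4c7 has the single candidate 6 ⇒ r4c7=6.
Step 34. [r3c3∈{6}] r3c3's peers cover all but 6. So r3c3=6.
Step 35. [r6c7∈{9}] r6c7 is down to just 9. So r6c7=9.
Step 36. [r2c7∈{2}] r2c7 is down to just 2 ⇒ r2c7=2.

Answer: 2 5 9 7 8 4 1 6 3 / 1 7 4 9 3 6 2 8 5 / 3 8 6 2 1 5 7 9 4 / 4 1 5 3 9 2 6 7 8 / 9 2 8 6 5 7 3 4 1 / 7 6 3 8 4 1 9 5 2 / 6 9 1 4 2 8 5 3 7 / 5 4 7 1 6 3 8 2 9 / 8 3 2 5 7 9 4 1 6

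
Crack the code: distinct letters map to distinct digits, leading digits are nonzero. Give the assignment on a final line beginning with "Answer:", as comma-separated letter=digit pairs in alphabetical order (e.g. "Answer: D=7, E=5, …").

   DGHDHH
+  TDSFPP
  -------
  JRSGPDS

Step 1. [col 1: H + P ≡ S (mod 10)] several values work for P in column 1 (H + P ≡ S (mod 10), carry-in 0); try P=7 ⇒ P=7.
Step 2. [J] J is the leading digit of a 7-digit sum of two 6-digit numbers; the final carry is exactly 1, so J=1.
Step 3. [col 1: H + P ≡ S (mod 10)] no forcing yet in column 1 (carry-in 0); H=6 is free and consistent — try it, so H=6.
Step 4. [col 1: H + P ≡ S (mod 10)] from column 1 (H=6, P=7, carry-in 0, digits 1,6,7 already taken and all letters distinct): S must equal 3, so S=3.
Step 5. [col 2: H + P ≡ D (mod 10)] column 2: given H=6, P=7, carry-in 1, and digits 1,3,6,7 already taken and all letters distinct, H+P≡D (mod 10) forces D=4, so D=4.
Step 6. [col 3: D + F ≡ P (mod 10)] column 3 reads D+F+carry(1)=P with D=4, P=7; with digits 1,3,4,6,7 already taken and all letters distinct, the only value for F is 2. So F=2.
Step 7. [col 4: H + S ≡ G (mod 10)] column 4: given H=6, S=3, carry-in 0, and digits 1,2,3,4,6,7 already taken and all letters distinct, H+S≡G (mod 10) forces G=9 ⇒ G=9.
Step 8. [col 6: D + T ≡ R (mod 10)] column 6 (D + T ≡ R (mod 10), carry-in 1) doesn't pin R yet; pick R=0 and continue ⇒ R=0.
Step 9. [col 6: D + T ≡ R (mod 10)] column 6: given D=4, R=0, carry-in 1, and digits 0,1,2,3,4,6,7,9 already taken and all letters distinct, D+T≡R (mod 10) forces T=5, so T=5.

Answer: D=4, F=2, G=9, H=6, J=1, P=7, R=0, S=3, T=5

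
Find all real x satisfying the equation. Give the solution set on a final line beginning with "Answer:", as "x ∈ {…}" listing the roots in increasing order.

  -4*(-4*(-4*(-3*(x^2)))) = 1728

Step 1. [-4*(-4*(-4*(-3*(x^2)))) = 1728] LHS = -4·(…); ÷-4 both sides, so div: -4*(-4*(-3*(x^2))) = -432.
Step 2. [-4*(-4*(-3*(x^2))) = -432] -4 out front; divide by -4, so div: -4*(-3*(x^2)) = 108.
Step 3. [-4*(-3*(x^2)) = 108] -4 out front; divide by -4. So div: -3*(x^2) = -27.
Step 4. [-3*(x^2) = -27] -3·(inner) — divide through by -3, so div: x^2 = 9.
Step 5. [x^2 = 9] LHS squared, RHS 9 ≥ 0: apply √ (±) ⇒ sqrt: x = 3 or -3.

Answer: x ∈ {-3, 3}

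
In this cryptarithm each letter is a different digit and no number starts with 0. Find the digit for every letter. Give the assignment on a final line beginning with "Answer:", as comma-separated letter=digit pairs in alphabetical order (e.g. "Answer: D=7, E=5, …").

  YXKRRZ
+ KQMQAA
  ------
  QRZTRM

Step 1. [col 1: Z + A ≡ M (mod 10)] several values work for A in column 1 (Z + A ≡ M (mod 10), carry-in 0); try A=9, so A=9.
Step 2. [col 1: Z + A ≡ M (mod 10)] no forcing yet in column 1 (carry-in 0); Z=8 is free and consistent — try it. So Z=8.
Step 3. [col 1: Z + A ≡ M (mod 10)] from column 1 (Z=8, A=9, carry-in 0, digits 8,9 already taken and all letters distinct): M must equal 7, so M=7.
Step 4. [col 2: R + A ≡ R (mod 10)] no forcing yet in column 2 (carry-in 1); R=0 is free and consistent — try it. So R=0.
Step 5. [col 3: R + Q ≡ T (mod 10)] several values work for T in column 3 (R + Q ≡ T (mod 10), carry-in 1); try T=5 ⇒ T=5.
Step 6. [col 3: R + Q ≡ T (mod 10)] column 3: given R=0, T=5, carry-in 1, and digits 0,5,7,8,9 already taken and all letters distinct, R+Q≡T (mod 10) forces Q=4, so Q=4.
Step 7. [col 4: K + M ≡ Z (mod 10)] column 4 reads K+M+carry(0)=Z with M=7, Z=8; with digits 0,4,5,7,8,9 already taken and all letters distinct, the only value for K is 1 ⇒ K=1.
Step 8. [col 5: X + Q ≡ R (mod 10)] from column 5 (Q=4, R=0, carry-in 0, digits 0,1,4,5,7,8,9 already taken and all letters distinct): X must equal 6, so X=6.
Step 9. [col 6: Y + K ≡ Q (mod 10)] from column 6 (K=1, Q=4, carry-in 1, digits 0,1,4,5,6,7,8,9 already taken and all letters distinct): Y must equal 2 ⇒ Y=2.

Answer: A=9, K=1, M=7, Q=4, R=0, T=5, X=6, Y=2, Z=8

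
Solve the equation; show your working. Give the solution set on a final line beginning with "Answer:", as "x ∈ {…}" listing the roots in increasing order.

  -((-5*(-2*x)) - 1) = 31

Step 1. [-((-5*(-2*x)) - 1) = 31] leading − — multiply by −1, so neg: (-5*(-2*x)) - 1 = -31.
Step 2. [(-5*(-2*x)) - 1 = -31] 1 comes off first (add 1), so sub: -5*(-2*x) = -30.
Step 3. [-5*(-2*x) = -30] leading coefficient -5: divide by -5. So div: -2*x = 6.
Step 4. [-2*x = 6] -2·(inner) — divide through by -2 ⇒ div: x = -3.

Answer: x ∈ {-3}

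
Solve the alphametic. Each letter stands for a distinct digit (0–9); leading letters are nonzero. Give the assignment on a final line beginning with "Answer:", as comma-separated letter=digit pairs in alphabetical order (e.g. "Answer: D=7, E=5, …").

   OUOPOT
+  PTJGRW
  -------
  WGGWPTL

Step 1. [col 1: T + W ≡ L (mod 10)] T=5 is one option consistent with column 1 (T + W ≡ L (mod 10), carry-in 0) — take it ⇒ T=5.
Step 2. [col 1: T + W ≡ L (mod 10)] several values work for W in column 1 (T + W ≡ L (mod 10), carry-in 0); try W=1 ⇒ W=1.
Step 3. [col 1: T + W ≡ L (mod 10)] from column 1 (T=5, W=1, carry-in 0, digits 1,5 already taken and all letters distinct): L must equal 6 ⇒ L=6.
Step 4. [col 2: O + R ≡ T (mod 10)] no forcing yet in column 2 (carry-in 0); R=3 is free and consistent — try it, so R=3.
Step 5. [col 2: O + R ≡ T (mod 10)] in column 2 we have O+R≡T with carry-in 0; given R=3, T=5 and digits 1,3,5,6 already taken and all letters distinct, that pins O to 2. So O=2.
Step 6. [col 3: P + G ≡ P (mod 10)] column 3: given nothing yet, carry-in 0, and digits 1,2,3,5,6 already taken and all letters distinct, P+G≡P (mod 10) forces G=0 ⇒ G=0.
Step 7. [col 3: P + G ≡ P (mod 10)] no forcing yet in column 3 (carry-in 0); P=7 is free and consistent — try it. So P=7.
Step 8. [col 4: O + J ≡ W (mod 10)] column 4: given O=2, W=1, carry-in 0, and digits 0,1,2,3,5,6,7 already taken and all letters distinct, O+J≡W (mod 10) forces J=9. So J=9.
Step 9. [col 5: U + T ≡ G (mod 10)] in column 5 we have U+T≡G with carry-in 1; given T=5, G=0 and digits 0,1,2,3,5,6,7,9 already taken and all letters distinct, that pins U to 4, so U=4.

Answer: G=0, J=9, L=6, O=2, P=7, R=3, T=5, U=4, W=1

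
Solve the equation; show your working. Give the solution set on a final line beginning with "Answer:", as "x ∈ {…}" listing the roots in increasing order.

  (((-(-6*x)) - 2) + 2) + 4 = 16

Step 1. [(((-(-6*x)) - 2) + 2) + 4 = 16] +4 is outermost — subtract 4 both sides ⇒ sub: ((-(-6*x)) - 2) + 2 = 12.
Step 2. [((-(-6*x)) - 2) + 2 = 12] the outer +2 inverts by subtracting 2. So sub: (-(-6*x)) - 2 = 10.
Step 3. [(-(-6*x)) - 2 = 10] 2 comes off first (add 2), so sub: -(-6*x) = 12.
Step 4. [-(-6*x) = 12] flip signs both sides. So neg: -6*x = -12.
Step 5. [-6*x = -12] leading coefficient -6: divide by -6 ⇒ div: x = 2.

Answer: x ∈ {2}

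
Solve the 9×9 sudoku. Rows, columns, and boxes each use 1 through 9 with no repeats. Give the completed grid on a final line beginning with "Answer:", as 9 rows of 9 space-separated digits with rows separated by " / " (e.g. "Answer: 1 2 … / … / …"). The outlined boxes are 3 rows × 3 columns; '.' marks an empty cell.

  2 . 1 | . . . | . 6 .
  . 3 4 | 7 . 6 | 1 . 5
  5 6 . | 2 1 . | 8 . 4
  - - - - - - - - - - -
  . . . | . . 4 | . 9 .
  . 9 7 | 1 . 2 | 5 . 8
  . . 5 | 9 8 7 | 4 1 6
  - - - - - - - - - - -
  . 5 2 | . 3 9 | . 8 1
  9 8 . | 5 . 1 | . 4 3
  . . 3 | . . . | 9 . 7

Step 1. [r5c5∈{6}] r5c5's peers cover all but 6. So r5c5=6.
Step 2. [r9c2∈{1,4}] col 2 places 4 nowhere but r9c2, so r9c2=4.
Step 3. [r8c3∈{6}] only 6 remains possible at r8c3, so r8c3=6.
Step 4. [r4c4∈{3}] r4c4's peers cover all but 3. So r4c4=3.
Step 5. [r1c6∈{3,5,8}] r1c6 is the only open cell in col 6 admitting 5, so r1c6=5.
Step 6. [r8c7∈{2}] r8c7 has the single candidate 2 ⇒ r8c7=2.
Step 7. [r3c8∈{3,7}] in row 3, 7 fits only at r3c8. So r3c8=7.
Step 8. [r1c5∈{4,9}] in col 5, 4 fits only at r1c5 ⇒ r1c5=4.
Step 9. [r4c1∈{1,6,8}] across row 4, 6 lands solely at r4c1, so r4c1=6.
Step 10. [r9c4∈{6,8}] r9c4 is the only open cell in row 9 admitting 6, so r9c4=6.
Step 11. [r6c2∈{2}] nothing but 2 survives at r6c2, so r6c2=2.
Step 12. [r5c1∈{3,4}] in row 5, 4 fits only at r5c1. So r5c1=4.
Step 13. [r7c4∈{4}] only 4 remains possible at r7c4, so r7c4=4.
Step 14. [r4c3∈{8}] r4c3 has the single candidate 8. So r4c3=8.
Step 15. [r4c7∈{7}] only 7 remains possible at r4c7, so r4c7=7.
Step 16. [r6c1∈{3}] nothing but 3 survives at r6c1, so r6c1=3.
Step 17. [r9c5∈{2}] r9c5 is down to just 2 ⇒ r9c5=2.
Step 18. [r1c9∈{9}] only 9 remains possible at r1c9 ⇒ r1c9=9.
Step 19. [r9c8∈{5}] r9c8 has the single candidate 5. So r9c8=5.
Step 20. [r2c1∈{8}] nothing but 8 survives at r2c1 ⇒ r2c1=8.
Step 21. [r1c4∈{8}] only 8 remains possible at r1c4. So r1c4=8.
Step 22. [r7c7∈{6}] r7c7 is down to just 6 ⇒ r7c7=6.
Step 23. [r4c9∈{2}] r4c9 has the single candidate 2. So r4c9=2.
Step 24. [r2c8∈{2}] r2c8 has the single candidate 2, so r2c8=2.
Step 25. [r5c8∈{3}] r5c8's peers cover all but 3. So r5c8=3.
Step 26. [r9c6∈{8}] r9c6 is down to just 8 ⇒ r9c6=8.
Step 27. [r4c2∈{1}] only 1 remains possible at r4c2, so r4c2=1.
Step 28. [r2c5∈{9}] nothing but 9 survives at r2c5, so r2c5=9.
Step 29. [r7c1∈{7}] only 7 remains possible at r7c1, so r7c1=7.
Step 30. [r9c1∈{1}] r9c1 is down to just 1, so r9c1=1.
Step 31. [r1c7∈{3}] r1c7 is down to just 3. So r1c7=3.
Step 32. [r3c6∈{3}] r3c6 is down to just 3, so r3c6=3.
Step 33. [r8c5∈{7}] nothing but 7 survives at r8c5. So r8c5=7.
Step 34. [r4c5∈{5}] r4c5 is down to just 5 ⇒ r4c5=5.
Step 35. [r3c3∈{9}] nothing but 9 survives at r3c3. So r3c3=9.
Step 36. [r1c2∈{7}] r1c2's peers cover all but 7. So r1c2=7.

Answer: 2 7 1 8 4 5 3 6 9 / 8 3 4 7 9 6 1 2 5 / 5 6 9 2 1 3 8 7 4 / 6 1 8 3 5 4 7 9 2 / 4 9 7 1 6 2 5 3 8 / 3 2 5 9 8 7 4 1 6 / 7 5 2 4 3 9 6 8 1 / 9 8 6 5 7 1 2 4 3 / 1 4 3 6 2 8 9 5 7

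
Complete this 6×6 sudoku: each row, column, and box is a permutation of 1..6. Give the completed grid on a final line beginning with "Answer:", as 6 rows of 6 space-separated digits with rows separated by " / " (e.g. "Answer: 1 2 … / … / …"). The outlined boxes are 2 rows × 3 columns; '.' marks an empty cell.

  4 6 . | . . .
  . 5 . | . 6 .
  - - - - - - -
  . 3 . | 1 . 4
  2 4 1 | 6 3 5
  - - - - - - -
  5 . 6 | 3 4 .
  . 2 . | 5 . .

Step 1. [r1c4∈{2}] r1c4 has the single candidate 2, so r1c4=2.
Step 2. [r6c5∈{1}] r6c5 has the single candidate 1. So r6c5=1.
Step 3. [r1c3∈{3}] r1c3 is down to just 3 ⇒ r1c3=3.
Step 4. [r2c1∈{1}] r2c1's peers cover all but 1. So r2c1=1.
Step 5. [r3c5∈{2}] nothing but 2 survives at r3c5 ⇒ r3c5=2.
Step 6. [r3c3∈{5}] r3c3 is down to just 5 ⇒ r3c3=5.
Step 7. [r2c4∈{4}] r2c4's peers cover all but 4. So r2c4=4.
Step 8. [r6c6∈{6}] r6c6's peers cover all but 6 ⇒ r6c6=6.
Step 9. [r2c3∈{2}] only 2 remains possible at r2c3. So r2c3=2.
Step 10. [r6c3∈{4}] r6c3 has the single candidate 4, so r6c3=4.
Step 11. [r3c1∈{6}] nothing but 6 survives at r3c1 ⇒ r3c1=6.
Step 12. [r5c6∈{2}] nothing but 2 survives at r5c6 ⇒ r5c6=2.
Step 13. [r2c6∈{3}] r2c6 has the single candidate 3 ⇒ r2c6=3.
Step 14. [r1c5∈{5}] r1c5 is down to just 5, so r1c5=5.
Step 15. [r5c2∈{1}] r5c2 is down to just 1, so r5c2=1.
Step 16. [r6c1∈{3}] only 3 remains possible at r6c1 ⇒ r6c1=3.
Step 17. [r1c6∈{1}] r1c6's peers cover all but 1 ⇒ r1c6=1.

Answer: 4 6 3 2 5 1 / 1 5 2 4 6 3 / 6 3 5 1 2 4 / 2 4 1 6 3 5 / 5 1 6 3 4 2 / 3 2 4 5 1 6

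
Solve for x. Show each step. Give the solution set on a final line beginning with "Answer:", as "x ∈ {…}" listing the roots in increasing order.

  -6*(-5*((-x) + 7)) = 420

Step 1. [-6*(-5*((-x) + 7)) = 420] divide by the outer -6 ⇒ div: -5*((-x) + 7) = -70.
Step 2. [-5*((-x) + 7) = -70] leading coefficient -5: divide by -5. So div: (-x) + 7 = 14.
Step 3. [(-x) + 7 = 14] peel the +7: subtract 7 from each side. So sub: -x = 7.
Step 4. [-x = 7] leading − — multiply by −1 ⇒ neg: x = -7.

Answer: x ∈ {-7}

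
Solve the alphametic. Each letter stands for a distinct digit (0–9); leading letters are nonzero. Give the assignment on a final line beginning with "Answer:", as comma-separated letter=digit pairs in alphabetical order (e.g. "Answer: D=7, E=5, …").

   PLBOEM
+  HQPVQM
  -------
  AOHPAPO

Step 1. [col 1: M + M ≡ O (mod 10)] M=2 is one option consistent with column 1 (M + M ≡ O (mod 10), carry-in 0) — take it ⇒ M=2.
Step 2. [col 1: M + M ≡ O (mod 10)] from column 1 (M=2, carry-in 0, digits 2 already taken and all letters distinct): O must equal 4, so O=4.
Step 3. [col 2: E + Q ≡ P (mod 10)] no forcing yet in column 2 (carry-in 0); Q=5 is free and consistent — try it ⇒ Q=5.
Step 4. [col 2: E + Q ≡ P (mod 10)] no forcing yet in column 2 (carry-in 0); E=3 is free and consistent — try it, so E=3.
Step 5. [A] A is the leading digit of a 7-digit sum of two 6-digit numbers; the final carry is exactly 1. So A=1.
Step 6. [col 2: E + Q ≡ P (mod 10)] in column 2 we have E+Q≡P with carry-in 0; given E=3, Q=5 and digits 1,2,3,4,5 already taken and all letters distinct, that pins P to 8 ⇒ P=8.
Step 7. [col 3: O + V ≡ A (mod 10)] from column 3 (O=4, A=1, carry-in 0, digits 1,2,3,4,5,8 already taken and all letters distinct): V must equal 7. So V=7.
Step 8. [col 4: B + P ≡ P (mod 10)] column 4: given P=8, carry-in 1, and digits 1,2,3,4,5,7,8 already taken and all letters distinct, B+P≡P (mod 10) forces B=9, so B=9.
Step 9. [col 5: L + Q ≡ H (mod 10)] column 5 reads L+Q+carry(1)=H with Q=5; with digits 1,2,3,4,5,7,8,9 already taken and all letters distinct, the only value for H is 6. So H=6.
Step 10. [col 5: L + Q ≡ H (mod 10)] in column 5 we have L+Q≡H with carry-in 1; given Q=5, H=6 and digits 1,2,3,4,5,6,7,8,9 already taken and all letters distinct, that pins L to 0, so L=0.

Answer: A=1, B=9, E=3, H=6, L=0, M=2, O=4, P=8, Q=5, V=7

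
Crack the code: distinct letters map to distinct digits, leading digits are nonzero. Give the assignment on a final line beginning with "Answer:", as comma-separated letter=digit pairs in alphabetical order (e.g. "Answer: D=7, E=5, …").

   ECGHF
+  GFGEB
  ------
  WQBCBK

Step 1. [col 1: F + B ≡ K (mod 10)] column 1 (F + B ≡ K (mod 10), carry-in 0) doesn't pin F yet; pick F=9 and continue. So F=9.
Step 2. [W] adding two 5-digit numbers gives at most 5+1 digits, and here it does — W is that final carry and must be 1 ⇒ W=1.
Step 3. [col 1: F + B ≡ K (mod 10)] K=3 is one option consistent with column 1 (F + B ≡ K (mod 10), carry-in 0) — take it ⇒ K=3.
Step 4. [col 1: F + B ≡ K (mod 10)] from column 1 (F=9, K=3, carry-in 0, digits 1,3,9 already taken and all letters distinct): B must equal 4 ⇒ B=4.
Step 5. [col 2: H + E ≡ B (mod 10)] E=7 is one option consistent with column 2 (H + E ≡ B (mod 10), carry-in 1) — take it. So E=7.
Step 6. [col 2: H + E ≡ B (mod 10)] column 2: given E=7, B=4, carry-in 1, and digits 1,3,4,7,9 already taken and all letters distinct, H+E≡B (mod 10) forces H=6, so H=6.
Step 7. [col 3: G + G ≡ C (mod 10)] from column 3 (nothing yet, carry-in 1, digits 1,3,4,6,7,9 already taken and all letters distinct): G must equal 2. So G=2.
Step 8. [col 3: G + G ≡ C (mod 10)] column 3 reads G+G+carry(1)=C with G=2; with digits 1,2,3,4,6,7,9 already taken and all letters distinct, the only value for C is 5. So C=5.
Step 9. [col 5: E + G ≡ Q (mod 10)] column 5 reads E+G+carry(1)=Q with E=7, G=2; with digits 1,2,3,4,5,6,7,9 already taken and all letters distinct, the only value for Q is 0, so Q=0.

Answer: B=4, C=5, E=7, F=9, G=2, H=6, K=3, Q=0, W=1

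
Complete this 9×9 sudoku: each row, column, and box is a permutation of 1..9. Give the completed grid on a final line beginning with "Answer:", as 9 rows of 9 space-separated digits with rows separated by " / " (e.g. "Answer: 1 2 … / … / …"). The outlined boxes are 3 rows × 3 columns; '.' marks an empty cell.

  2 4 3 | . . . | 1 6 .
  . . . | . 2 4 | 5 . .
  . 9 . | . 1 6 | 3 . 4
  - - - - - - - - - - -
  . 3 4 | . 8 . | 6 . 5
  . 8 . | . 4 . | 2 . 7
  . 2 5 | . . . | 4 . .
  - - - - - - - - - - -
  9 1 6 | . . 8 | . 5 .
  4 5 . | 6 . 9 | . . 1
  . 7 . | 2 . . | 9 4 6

Step 1. [r2c4∈{3,7,8,9}] across row 2, 3 lands solely at r2c4. So r2c4=3.
Step 2. [r9c6∈{1,3,5}] row 9 places 1 nowhere but r9c6, so r9c6=1.
Step 3. [r7c7∈{7}] nothing but 7 survives at r7c7. So r7c7=7.
Step 4. [r6c5∈{3,6,7,9}] in col 5, 6 fits only at r6c5. So r6c5=6.
Step 5. [r9c3∈{8}] r9c3 is down to just 8 ⇒ r9c3=8.
Step 6. [r3c3∈{7}] nothing but 7 survives at r3c3 ⇒ r3c3=7.
Step 7. [r1c5∈{5,7,9}] r1c5 is the only open cell in col 5 admitting 9, so r1c5=9.
Step 8. [r1c9∈{8}] r1c9's peers cover all but 8 ⇒ r1c9=8.
Step 9. [r6c8∈{1,3,8,9}] r6c8 is the only open cell in row 6 admitting 8. So r6c8=8.
Step 10. [r2c1∈{1,6,8}] 8 has one home in row 2: r2c1, so r2c1=8.
Step 11. [r5c3∈{1,9}] col 3 places 9 nowhere but r5c3. So r5c3=9.
Step 12. [r7c5∈{3}] r7c5's peers cover all but 3, so r7c5=3.
Step 13. [r6c9∈{3,9}] in col 9, 3 fits only at r6c9, so r6c9=3.
Step 14. [r6c6∈{7}] nothing but 7 survives at r6c6 ⇒ r6c6=7.
Step 15. [r1c6∈{5}] r1c6 is down to just 5, so r1c6=5.
Step 16. [r6c1∈{1}] only 1 remains possible at r6c1. So r6c1=1.
Step 17. [r4c8∈{1,9}] r4c8 is the only open cell in box 6 admitting 9 ⇒ r4c8=9.
Step 18. [r7c9∈{2}] r7c9's peers cover all but 2 ⇒ r7c9=2.
Step 19. [r5c4∈{1,5}] row 5 places 5 nowhere but r5c4 ⇒ r5c4=5.
Step 20. [r2c2∈{6}] only 6 remains possible at r2c2, so r2c2=6.
Step 21. [r3c1∈{5}] r3c1's peers cover all but 5. So r3c1=5.
Step 22. [r3c8∈{2}] only 2 remains possible at r3c8 ⇒ r3c8=2.
Step 23. [r9c5∈{5}] nothing but 5 survives at r9c5 ⇒ r9c5=5.
Step 24. [r8c3∈{2}] only 2 remains possible at r8c3, so r8c3=2.
Step 25. [r5c8∈{1}] nothing but 1 survives at r5c8 ⇒ r5c8=1.
Step 26. [r4c1∈{7}] nothing but 7 survives at r4c1. So r4c1=7.
Step 27. [r9c1∈{3}] nothing but 3 survives at r9c1. So r9c1=3.
Step 28. [r5c6∈{3}] nothing but 3 survives at r5c6. So r5c6=3.
Step 29. [r2c8∈{7}] r2c8 has the single candidate 7 ⇒ r2c8=7.
Step 30. [r2c9∈{9}] only 9 remains possible at r2c9. So r2c9=9.
Step 31. [r5c1∈{6}] nothing but 6 survives at r5c1 ⇒ r5c1=6.
Step 32. [r6c4∈{9}] only 9 remains possible at r6c4, so r6c4=9.
Step 33. [r7c4∈{4}] r7c4 is down to just 4, so r7c4=4.
Step 34. [r8c5∈{7}] nothing but 7 survives at r8c5. So r8c5=7.
Step 35. [r8c7∈{8}] only 8 remains possible at r8c7. So r8c7=8.
Step 36. [r4c6∈{2}] only 2 remains possible at r4c6 ⇒ r4c6=2.
Step 37. [r3c4∈{8}] r3c4 has the single candidate 8. So r3c4=8.
Step 38. [r2c3∈{1}] nothing but 1 survives at r2c3. So r2c3=1.
Step 39. [r4c4∈{1}] r4c4's peers cover all but 1 ⇒ r4c4=1.
Step 40. [r1c4∈{7}] r1c4 is down to just 7 ⇒ r1c4=7.
Step 41. [r8c8∈{3}] r8c8's peers cover all but 3, so r8c8=3.

Answer: 2 4 3 7 9 5 1 6 8 / 8 6 1 3 2 4 5 7 9 / 5 9 7 8 1 6 3 2 4 / 7 3 4 1 8 2 6 9 5 / 6 8 9 5 4 3 2 1 7 / 1 2 5 9 6 7 4 8 3 / 9 1 6 4 3 8 7 5 2 / 4 5 2 6 7 9 8 3 1 / 3 7 8 2 5 1 9 4 6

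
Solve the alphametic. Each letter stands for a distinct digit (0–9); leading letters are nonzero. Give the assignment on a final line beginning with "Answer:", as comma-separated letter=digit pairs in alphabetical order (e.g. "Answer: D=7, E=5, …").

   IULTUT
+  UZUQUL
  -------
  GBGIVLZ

Step 1. [G] the sum has 7 digits but both addends have 6; that extra leading digit G is the final carry, namely 1. So G=1.
Step 2. [col 1: T + L ≡ Z (mod 10)] several values work for Z in column 1 (T + L ≡ Z (mod 10), carry-in 0); try Z=9. So Z=9.
Step 3. [col 1: T + L ≡ Z (mod 10)] several values work for L in column 1 (T + L ≡ Z (mod 10), carry-in 0); try L=4 ⇒ L=4.
Step 4. [col 1: T + L ≡ Z (mod 10)] column 1: given L=4, Z=9, carry-in 0, and digits 1,4,9 already taken and all letters distinct, T+L≡Z (mod 10) forces T=5. So T=5.
Step 5. [col 2: U + U ≡ L (mod 10)] several values work for U in column 2 (U + U ≡ L (mod 10), carry-in 0); try U=2. So U=2.
Step 6. [col 3: T + Q ≡ V (mod 10)] no forcing yet in column 3 (carry-in 0); Q=8 is free and consistent — try it. So Q=8.
Step 7. [col 3: T + Q ≡ V (mod 10)] from column 3 (T=5, Q=8, carry-in 0, digits 1,2,4,5,8,9 already taken and all letters distinct): V must equal 3. So V=3.
Step 8. [col 4: L + U ≡ I (mod 10)] column 4: given L=4, U=2, carry-in 1, and digits 1,2,3,4,5,8,9 already taken and all letters distinct, L+U≡I (mod 10) forces I=7, so I=7.
Step 9. [col 6: I + U ≡ B (mod 10)] in column 6 we have I+U≡B with carry-in 1; given I=7, U=2 and digits 1,2,3,4,5,7,8,9 already taken and all letters distinct, that pins B to 0, so B=0.

Answer: B=0, G=1, I=7, L=4, Q=8, T=5, U=2, V=3, Z=9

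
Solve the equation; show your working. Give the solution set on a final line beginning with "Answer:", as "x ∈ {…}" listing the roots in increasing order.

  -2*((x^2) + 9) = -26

Step 1. [-2*((x^2) + 9) = -26] LHS = -2·(…); ÷-2 both sides ⇒ div: (x^2) + 9 = 13.
Step 2. [(x^2) + 9 = 13] peel the +9: subtract 9 from each side. So sub: x^2 = 4.
Step 3. [x^2 = 4] √ both sides: 4 ≥ 0 gives two branches, so sqrt: x = 2 or -2.

Answer: x ∈ {-2, 2}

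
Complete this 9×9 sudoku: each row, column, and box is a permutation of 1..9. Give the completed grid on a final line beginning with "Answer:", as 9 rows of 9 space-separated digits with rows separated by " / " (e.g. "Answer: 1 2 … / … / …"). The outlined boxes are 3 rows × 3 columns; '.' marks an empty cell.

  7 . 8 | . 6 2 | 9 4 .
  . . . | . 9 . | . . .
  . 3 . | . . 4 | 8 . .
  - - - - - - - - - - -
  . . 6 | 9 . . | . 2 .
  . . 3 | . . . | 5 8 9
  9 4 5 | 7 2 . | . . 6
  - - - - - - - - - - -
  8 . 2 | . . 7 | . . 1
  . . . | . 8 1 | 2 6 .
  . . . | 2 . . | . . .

Step 1. [r4c1∈{1}] only 1 remains possible at r4c1 ⇒ r4c1=1.
Step 2. [r9c6∈{3,5,6,9}] in col 6, 9 fits only at r9c6. So r9c6=9.
Step 3. [r2c7∈{1,3,6,7}] in col 7, 6 fits only at r2c7 ⇒ r2c7=6.
Step 4. [r7c4∈{3,4,5,6}] r7c4 is the only open cell in box 8 admitting 6, so r7c4=6.
Step 5. [r3c5∈{1,5,7}] 7 has one home in col 5: r3c5. So r3c5=7.
Step 6. [r2c4∈{1,3,5,8}] col 4 places 8 nowhere but r2c4 ⇒ r2c4=8.
Step 7. [r5c2∈{2,7}] in row 5, 7 fits only at r5c2 ⇒ r5c2=7.
Step 8. [r2c2∈{1,2,5}] in col 2, 2 fits only at r2c2, so r2c2=2.
Step 9. [r9c9∈{3,4,5,7,8}] in row 9, 8 fits only at r9c9 ⇒ r9c9=8.
Step 10. [r9c2∈{1,5,6}] r9c2 is the only open cell in col 2 admitting 6. So r9c2=6.
Step 11. [r1c2∈{1,5}] r1c2 is the only open cell in col 2 admitting 1 ⇒ r1c2=1.
Step 12. [r2c8∈{1,3,5,7}] across row 2, 1 lands solely at r2c8, so r2c8=1.
Step 13. [r3c8∈{5}] r3c8's peers cover all but 5. So r3c8=5.
Step 14. [r8c9∈{3,4,5,7}] 5 has one home in col 9: r8c9. So r8c9=5.
Step 15. [r6c8∈{3}] r6c8's peers cover all but 3. So r6c8=3.
Step 16. [r2c1∈{4,5}] 5 has one home in box 1: r2c1. So r2c1=5.
Step 17. [r9c5∈{3,4,5}] row 9 places 5 nowhere but r9c5, so r9c5=5.
Step 18. [r4c9∈{4,7}] in col 9, 4 fits only at r4c9. So r4c9=4.
Step 19. [r2c6∈{3}] r2c6 has the single candidate 3 ⇒ r2c6=3.
Step 20. [r8c4∈{3,4}] across col 4, 3 lands solely at r8c4. So r8c4=3.
Step 21. [r8c1∈{4}] nothing but 4 survives at r8c1. So r8c1=4.
Step 22. [r9c7∈{3,4,7}] across row 9, 4 lands solely at r9c7. So r9c7=4.
Step 23. [r8c3∈{7,9}] in row 8, 7 fits only at r8c3. So r8c3=7.
Step 24. [r5c4∈{1,4}] 4 has one home in col 4: r5c4. So r5c4=4.
Step 25. [r7c2∈{5,9}] across row 7, 5 lands solely at r7c2, so r7c2=5.
Step 26. [r6c6∈{8}] nothing but 8 survives at r6c6. So r6c6=8.
Step 27. [r1c9∈{3}] r1c9's peers cover all but 3. So r1c9=3.
Step 28. [r7c7∈{3}] only 3 remains possible at r7c7. So r7c7=3.
Step 29. [r9c8∈{7}] r9c8's peers cover all but 7, so r9c8=7.
Step 30. [r6c7∈{1}] r6c7 has the single candidate 1, so r6c7=1.
Step 31. [r3c1∈{6}] r3c1's peers cover all but 6. So r3c1=6.
Step 32. [r7c8∈{9}] r7c8 has the single candidate 9. So r7c8=9.
Step 33. [r4c2∈{8}] r4c2's peers cover all but 8. So r4c2=8.
Step 34. [r5c6∈{6}] r5c6 is down to just 6, so r5c6=6.
Step 35. [r9c1∈{3}] r9c1 is down to just 3, so r9c1=3.
Step 36. [r8c2∈{9}] r8c2 is down to just 9. So r8c2=9.
Step 37. [r2c9∈{7}] r2c9 is down to just 7 ⇒ r2c9=7.
Step 38. [r7c5∈{4}] nothing but 4 survives at r7c5. So r7c5=4.
Step 39. [r1c4∈{5}] r1c4's peers cover all but 5 ⇒ r1c4=5.
Step 40. [r9c3∈{1}] r9c3 has the single candidate 1 ⇒ r9c3=1.
Step 41. [r3c9∈{2}] only 2 remains possible at r3c9 ⇒ r3c9=2.
Step 42. [r4c7∈{7}] r4c7's peers cover all but 7, so r4c7=7.
Step 43. [r3c3∈{9}] r3c3 has the single candidate 9. So r3c3=9.
Step 44. [r4c6∈{5}] nothing but 5 survives at r4c6, so r4c6=5.
Step 45. [r5c1∈{2}] r5c1 is down to just 2. So r5c1=2.
Step 46. [r5c5∈{1}] only 1 remains possible at r5c5 ⇒ r5c5=1.
Step 47. [r3c4∈{1}] r3c4 has the single candidate 1 ⇒ r3c4=1.
Step 48. [r4c5∈{3}] r4c5's peers cover all but 3 ⇒ r4c5=3.
Step 49. [r2c3∈{4}] r2c3 is down to just 4. So r2c3=4.

Answer: 7 1 8 5 6 2 9 4 3 / 5 2 4 8 9 3 6 1 7 / 6 3 9 1 7 4 8 5 2 / 1 8 6 9 3 5 7 2 4 / 2 7 3 4 1 6 5 8 9 / 9 4 5 7 2 8 1 3 6 / 8 5 2 6 4 7 3 9 1 / 4 9 7 3 8 1 2 6 5 / 3 6 1 2 5 9 4 7 8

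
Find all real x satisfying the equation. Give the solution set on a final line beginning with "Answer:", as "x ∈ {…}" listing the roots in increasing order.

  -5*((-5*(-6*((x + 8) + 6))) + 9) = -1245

Step 1. [-5*((-5*(-6*((x + 8) + 6))) + 9) = -1245] LHS = -5·(…); ÷-5 both sides, so div: (-5*(-6*((x + 8) + 6))) + 9 = 249.
Step 2. [(-5*(-6*((x + 8) + 6))) + 9 = 249] +9 is outermost — subtract 9 both sides, so sub: -5*(-6*((x + 8) + 6)) = 240.
Step 3. [-5*(-6*((x + 8) + 6)) = 240] -5 out front; divide by -5, so div: -6*((x + 8) + 6) = -48.
Step 4. [-6*((x + 8) + 6) = -48] divide by the outer -6, so div: (x + 8) + 6 = 8.
Step 5. [(x + 8) + 6 = 8] peel the +6: subtract 6 from each side, so sub: x + 8 = 2.
Step 6. [x + 8 = 2] +8 is outermost — subtract 8 both sides. So sub: x = -6.

Answer: x ∈ {-6}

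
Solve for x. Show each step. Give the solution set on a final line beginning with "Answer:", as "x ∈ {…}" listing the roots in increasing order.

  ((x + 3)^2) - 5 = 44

Step 1. [((x + 3)^2) - 5 = 44] add 5: x sits inside (… - 5) ⇒ sub: (x + 3)^2 = 49.
Step 2. [(x + 3)^2 = 49] 49 ≥ 0, LHS is (·)² — take ±√ ⇒ sqrt: x + 3 = 7 or -7.
Step 3. [x + 3 = 7 or -7] +3 is outermost — subtract 3 both sides. So sub: x = 4 or -10.

Answer: x ∈ {-10, 4}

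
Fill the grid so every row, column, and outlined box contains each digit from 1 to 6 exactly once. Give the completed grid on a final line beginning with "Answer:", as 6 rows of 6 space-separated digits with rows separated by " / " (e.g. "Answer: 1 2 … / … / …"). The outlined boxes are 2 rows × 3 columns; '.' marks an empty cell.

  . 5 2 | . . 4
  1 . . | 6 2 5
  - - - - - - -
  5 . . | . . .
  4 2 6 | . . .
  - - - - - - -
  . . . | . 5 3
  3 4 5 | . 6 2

Step 1. [r4c6∈{1}] r4c6 is down to just 1 ⇒ r4c6=1.
Step 2. [r4c5∈{3}] only 3 remains possible at r4c5. So r4c5=3.
Step 3. [r5c3∈{1}] only 1 remains possible at r5c3 ⇒ r5c3=1.
Step 4. [r2c2∈{3}] r2c2 is down to just 3 ⇒ r2c2=3.
Step 5. [r5c1∈{2,6}] across row 5, 2 lands solely at r5c1 ⇒ r5c1=2.
Step 6. [r1c5∈{1}] nothing but 1 survives at r1c5, so r1c5=1.
Step 7. [r3c5∈{4}] only 4 remains possible at r3c5 ⇒ r3c5=4.
Step 8. [r2c3∈{4}] nothing but 4 survives at r2c3, so r2c3=4.
Step 9. [r6c4∈{1}] r6c4 is down to just 1 ⇒ r6c4=1.
Step 10. [r1c4∈{3}] r1c4's peers cover all but 3 ⇒ r1c4=3.
Step 11. [r5c4∈{4}] only 4 remains possible at r5c4 ⇒ r5c4=4.
Step 12. [r3c6∈{6}] nothing but 6 survives at r3c6 ⇒ r3c6=6.
Step 13. [r1c1∈{6}] only 6 remains possible at r1c1. So r1c1=6.
Step 14. [r3c2∈{1}] nothing but 1 survives at r3c2 ⇒ r3c2=1.
Step 15. [r3c4∈{2}] r3c4 is down to just 2, so r3c4=2.
Step 16. [r4c4∈{5}] r4c4 is down to just 5, so r4c4=5.
Step 17. [r3c3∈{3}] r3c3 has the single candidate 3 ⇒ r3c3=3.
Step 18. [r5c2∈{6}] only 6 remains possible at r5c2, so r5c2=6.

Answer: 6 5 2 3 1 4 / 1 3 4 6 2 5 / 5 1 3 2 4 6 / 4 2 6 5 3 1 / 2 6 1 4 5 3 / 3 4 5 1 6 2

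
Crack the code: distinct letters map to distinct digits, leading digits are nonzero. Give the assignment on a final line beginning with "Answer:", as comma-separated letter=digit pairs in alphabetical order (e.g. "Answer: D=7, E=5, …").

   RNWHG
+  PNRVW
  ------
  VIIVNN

Step 1. [col 1: G + W ≡ N (mod 10)] column 1 (G + W ≡ N (mod 10), carry-in 0) doesn't pin W yet; pick W=3 and continue, so W=3.
Step 2. [col 1: G + W ≡ N (mod 10)] G=9 is one option consistent with column 1 (G + W ≡ N (mod 10), carry-in 0) — take it, so G=9.
Step 3. [V] the sum has 6 digits but both addends have 5; that extra leading digit V is the final carry, namely 1 ⇒ V=1.
Step 4. [col 1: G + W ≡ N (mod 10)] column 1 reads G+W+carry(0)=N with G=9, W=3; with digits 1,3,9 already taken and all letters distinct, the only value for N is 2. So N=2.
Step 5. [col 2: H + V ≡ N (mod 10)] in column 2 we have H+V≡N with carry-in 1; given V=1, N=2 and digits 1,2,3,9 already taken and all letters distinct, that pins H to 0. So H=0.
Step 6. [col 3: W + R ≡ V (mod 10)] in column 3 we have W+R≡V with carry-in 0; given W=3, V=1 and digits 0,1,2,3,9 already taken and all letters distinct, that pins R to 8. So R=8.
Step 7. [col 4: N + N ≡ I (mod 10)] in column 4 we have N+N≡I with carry-in 1; given N=2 and digits 0,1,2,3,8,9 already taken and all letters distinct, that pins I to 5. So I=5.
Step 8. [col 5: R + P ≡ I (mod 10)] in column 5 we have R+P≡I with carry-in 0; given R=8, I=5 and digits 0,1,2,3,5,8,9 already taken and all letters distinct, that pins P to 7 ⇒ P=7.

Answer: G=9, H=0, I=5, N=2, P=7, R=8, V=1, W=3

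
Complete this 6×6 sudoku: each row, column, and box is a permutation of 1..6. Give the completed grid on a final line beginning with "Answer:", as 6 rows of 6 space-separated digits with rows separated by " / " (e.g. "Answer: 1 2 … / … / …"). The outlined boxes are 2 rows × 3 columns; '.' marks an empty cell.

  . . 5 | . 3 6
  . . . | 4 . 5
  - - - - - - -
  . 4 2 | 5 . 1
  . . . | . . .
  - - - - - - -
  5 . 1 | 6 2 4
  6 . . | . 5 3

Step 1. [r3c1∈{3}] r3c1 is down to just 3. So r3c1=3.
Step 2. [r1c4∈{1,2}] 2 has one home in box 2: r1c4 ⇒ r1c4=2.
Step 3. [r1c2∈{1}] r1c2 is down to just 1 ⇒ r1c2=1.
Step 4. [r4c3∈{6}] nothing but 6 survives at r4c3 ⇒ r4c3=6.
Step 5. [r2c2∈{2,3,6}] in row 2, 6 fits only at r2c2. So r2c2=6.
Step 6. [r4c2∈{5}] r4c2 is down to just 5. So r4c2=5.
Step 7. [r4c1∈{1}] only 1 remains possible at r4c1, so r4c1=1.
Step 8. [r4c6∈{2}] r4c6 is down to just 2. So r4c6=2.
Step 9. [r5c2∈{3}] only 3 remains possible at r5c2. So r5c2=3.
Step 10. [r2c3∈{3}] only 3 remains possible at r2c3. So r2c3=3.
Step 11. [r1c1∈{4}] r1c1 has the single candidate 4, so r1c1=4.
Step 12. [r6c3∈{4}] r6c3 is down to just 4, so r6c3=4.
Step 13. [r6c2∈{2}] only 2 remains possible at r6c2. So r6c2=2.
Step 14. [r6c4∈{1}] only 1 remains possible at r6c4 ⇒ r6c4=1.
Step 15. [r4c4∈{3}] only 3 remains possible at r4c4. So r4c4=3.
Step 16. [r4c5∈{4}] r4c5 has the single candidate 4. So r4c5=4.
Step 17. [r2c5∈{1}] r2c5 has the single candidate 1. So r2c5=1.
Step 18. [r3c5∈{6}] r3c5 is down to just 6. So r3c5=6.
Step 19. [r2c1∈{2}] only 2 remains possible at r2c1. So r2c1=2.

Answer: 4 1 5 2 3 6 / 2 6 3 4 1 5 / 3 4 2 5 6 1 / 1 5 6 3 4 2 / 5 3 1 6 2 4 / 6 2 4 1 5 3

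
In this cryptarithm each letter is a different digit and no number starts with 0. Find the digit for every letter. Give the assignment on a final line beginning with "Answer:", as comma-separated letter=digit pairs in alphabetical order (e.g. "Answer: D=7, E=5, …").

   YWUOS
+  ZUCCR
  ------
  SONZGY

Step 1. [col 1: S + R ≡ Y (mod 10)] no forcing yet in column 1 (carry-in 0); S=1 is free and consistent — try it. So S=1.
Step 2. [col 1: S + R ≡ Y (mod 10)] Y=9 is one option consistent with column 1 (S + R ≡ Y (mod 10), carry-in 0) — take it. So Y=9.
Step 3. [col 1: S + R ≡ Y (mod 10)] in column 1 we have S+R≡Y with carry-in 0; given S=1, Y=9 and digits 1,9 already taken and all letters distinct, that pins R to 8, so R=8.
Step 4. [col 2: O + C ≡ G (mod 10)] several values work for G in column 2 (O + C ≡ G (mod 10), carry-in 0); try G=0 ⇒ G=0.
Step 5. [col 2: O + C ≡ G (mod 10)] column 2 (O + C ≡ G (mod 10), carry-in 0) doesn't pin C yet; pick C=4 and continue. So C=4.
Step 6. [col 2: O + C ≡ G (mod 10)] in column 2 we have O+C≡G with carry-in 0; given C=4, G=0 and digits 0,1,4,8,9 already taken and all letters distinct, that pins O to 6. So O=6.
Step 7. [col 3: U + C ≡ Z (mod 10)] no forcing yet in column 3 (carry-in 1); U=2 is free and consistent — try it. So U=2.
Step 8. [col 3: U + C ≡ Z (mod 10)] column 3: given U=2, C=4, carry-in 1, and digits 0,1,2,4,6,8,9 already taken and all letters distinct, U+C≡Z (mod 10) forces Z=7 ⇒ Z=7.
Step 9. [col 4: W + U ≡ N (mod 10)] column 4 reads W+U+carry(0)=N with U=2; with digits 0,1,2,4,6,7,8,9 already taken and all letters distinct, the only value for N is 5. So N=5.
Step 10. [col 4: W + U ≡ N (mod 10)] column 4: given U=2, N=5, carry-in 0, and digits 0,1,2,4,5,6,7,8,9 already taken and all letters distinct, W+U≡N (mod 10) forces W=3. So W=3.

Answer: C=4, G=0, N=5, O=6, R=8, S=1, U=2, W=3, Y=9, Z=7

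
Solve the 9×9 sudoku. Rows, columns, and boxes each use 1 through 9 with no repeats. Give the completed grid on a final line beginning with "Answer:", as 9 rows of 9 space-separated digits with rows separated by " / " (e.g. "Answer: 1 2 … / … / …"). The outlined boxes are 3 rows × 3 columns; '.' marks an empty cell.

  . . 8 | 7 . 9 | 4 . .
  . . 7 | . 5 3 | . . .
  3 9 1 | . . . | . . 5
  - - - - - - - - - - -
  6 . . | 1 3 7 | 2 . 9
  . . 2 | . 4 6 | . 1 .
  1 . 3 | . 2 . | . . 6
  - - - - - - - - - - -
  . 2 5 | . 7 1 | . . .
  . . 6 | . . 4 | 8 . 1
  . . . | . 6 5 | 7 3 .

Step 1. [r5c1∈{5,7,8,9}] r5c1 is the only open cell in box 4 admitting 9, so r5c1=9.
Step 2. [r3c7∈{6}] r3c7 has the single candidate 6 ⇒ r3c7=6.
Step 3. [r1c8∈{2}] only 2 remains possible at r1c8 ⇒ r1c8=2.
Step 4. [r6c4∈{5,8,9}] row 6 places 9 nowhere but r6c4. So r6c4=9.
Step 5. [r2c9∈{8}] only 8 remains possible at r2c9 ⇒ r2c9=8.
Step 6. [r6c7∈{5}] r6c7 is down to just 5. So r6c7=5.
Step 7. [r4c2∈{4,5,8}] row 4 places 5 nowhere but r4c2. So r4c2=5.
Step 8. [r8c4∈{2,3}] across row 8, 2 lands solely at r8c4. So r8c4=2.
Step 9. [r9c4∈{8}] r9c4 has the single candidate 8. So r9c4=8.
Step 10. [r9c1∈{4}] r9c1 has the single candidate 4 ⇒ r9c1=4.
Step 11. [r7c7∈{9}] r7c7 is down to just 9, so r7c7=9.
Step 12. [r5c9∈{3,7}] in col 9, 7 fits only at r5c9 ⇒ r5c9=7.
Step 13. [r2c2∈{4,6}] 4 has one home in box 1: r2c2. So r2c2=4.
Step 14. [r6c6∈{8}] only 8 remains possible at r6c6, so r6c6=8.
Step 15. [r6c8∈{4}] r6c8's peers cover all but 4. So r6c8=4.
Step 16. [r8c2∈{3,7}] row 8 places 3 nowhere but r8c2, so r8c2=3.
Step 17. [r1c1∈{5}] nothing but 5 survives at r1c1, so r1c1=5.
Step 18. [r2c4∈{6}] only 6 remains possible at r2c4 ⇒ r2c4=6.
Step 19. [r4c8∈{8}] r4c8's peers cover all but 8, so r4c8=8.
Step 20. [r1c9∈{3}] only 3 remains possible at r1c9, so r1c9=3.
Step 21. [r3c5∈{8}] r3c5 is down to just 8. So r3c5=8.
Step 22. [r5c7∈{3}] nothing but 3 survives at r5c7, so r5c7=3.
Step 23. [r8c1∈{7}] r8c1's peers cover all but 7 ⇒ r8c1=7.
Step 24. [r2c1∈{2}] r2c1 is down to just 2. So r2c1=2.
Step 25. [r8c5∈{9}] r8c5's peers cover all but 9, so r8c5=9.
Step 26. [r2c8∈{9}] only 9 remains possible at r2c8 ⇒ r2c8=9.
Step 27. [r5c4∈{5}] r5c4 has the single candidate 5. So r5c4=5.
Step 28. [r7c4∈{3}] r7c4 has the single candidate 3. So r7c4=3.
Step 29. [r1c2∈{6}] r1c2's peers cover all but 6 ⇒ r1c2=6.
Step 30. [r7c1∈{8}] nothing but 8 survives at r7c1. So r7c1=8.
Step 31. [r3c6∈{2}] only 2 remains possible at r3c6 ⇒ r3c6=2.
Step 32. [r3c4∈{4}] nothing but 4 survives at r3c4 ⇒ r3c4=4.
Step 33. [r7c9∈{4}] r7c9 has the single candidate 4. So r7c9=4.
Step 34. [r4c3∈{4}] nothing but 4 survives at r4c3. So r4c3=4.
Step 35. [r1c5∈{1}] only 1 remains possible at r1c5. So r1c5=1.
Step 36. [r8c8∈{5}] only 5 remains possible at r8c8, so r8c8=5.
Step 37. [r2c7∈{1}] r2c7 is down to just 1 ⇒ r2c7=1.
Step 38. [r9c2∈{1}] r9c2's peers cover all but 1, so r9c2=1.
Step 39. [r3c8∈{7}] r3c8 is down to just 7. So r3c8=7.
Step 40. [r6c2∈{7}] r6c2 is down to just 7. So r6c2=7.
Step 41. [r5c2∈{8}] r5c2 is down to just 8, so r5c2=8.
Step 42. [r9c3∈{9}] r9c3 is down to just 9. So r9c3=9.
Step 43. [r9c9∈{2}] r9c9 has the single candidate 2. So r9c9=2.
Step 44. [r7c8∈{6}] nothing but 6 survives at r7c8 ⇒ r7c8=6.

Answer: 5 6 8 7 1 9 4 2 3 / 2 4 7 6 5 3 1 9 8 / 3 9 1 4 8 2 6 7 5 / 6 5 4 1 3 7 2 8 9 / 9 8 2 5 4 6 3 1 7 / 1 7 3 9 2 8 5 4 6 / 8 2 5 3 7 1 9 6 4 / 7 3 6 2 9 4 8 5 1 / 4 1 9 8 6 5 7 3 2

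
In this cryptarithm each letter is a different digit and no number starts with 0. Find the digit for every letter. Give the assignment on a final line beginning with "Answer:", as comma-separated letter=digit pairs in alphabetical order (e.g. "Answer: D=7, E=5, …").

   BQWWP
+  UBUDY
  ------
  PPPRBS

Step 1. [col 1: P + Y ≡ S (mod 10)] column 1 (P + Y ≡ S (mod 10), carry-in 0) doesn't pin P yet; pick P=1 and continue ⇒ P=1.
Step 2. [col 1: P + Y ≡ S (mod 10)] S=0 is one option consistent with column 1 (P + Y ≡ S (mod 10), carry-in 0) — take it ⇒ S=0.
Step 3. [col 1: P + Y ≡ S (mod 10)] column 1 reads P+Y+carry(0)=S with P=1, S=0; with digits 0,1 already taken and all letters distinct, the only value for Y is 9, so Y=9.
Step 4. [col 2: W + D ≡ B (mod 10)] column 2 (W + D ≡ B (mod 10), carry-in 1) doesn't pin D yet; pick D=2 and continue ⇒ D=2.
Step 5. [col 2: W + D ≡ B (mod 10)] B=6 is one option consistent with column 2 (W + D ≡ B (mod 10), carry-in 1) — take it. So B=6.
Step 6. [col 2: W + D ≡ B (mod 10)] in column 2 we have W+D≡B with carry-in 1; given D=2, B=6 and digits 0,1,2,6,9 already taken and all letters distinct, that pins W to 3. So W=3.
Step 7. [col 3: W + U ≡ R (mod 10)] no forcing yet in column 3 (carry-in 0); R=7 is free and consistent — try it. So R=7.
Step 8. [col 3: W + U ≡ R (mod 10)] column 3: given W=3, R=7, carry-in 0, and digits 0,1,2,3,6,7,9 already taken and all letters distinct, W+U≡R (mod 10) forces U=4. So U=4.
Step 9. [col 4: Q + B ≡ P (mod 10)] in column 4 we have Q+B≡P with carry-in 0; given B=6, P=1 and digits 0,1,2,3,4,6,7,9 already taken and all letters distinct, that pins Q to 5. So Q=5.

Answer: B=6, D=2, P=1, Q=5, R=7, S=0, U=4, W=3, Y=9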